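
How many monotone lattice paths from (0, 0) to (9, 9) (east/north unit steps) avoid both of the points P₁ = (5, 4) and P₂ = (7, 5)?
Number of paths = 26534

Inclusion–exclusion. Total paths: C(18, 9) = 48620. Through P₁: C(9, 5)·C(9, 4) = 15876. Through P₂: C(12, 7)·C(6, 2) = 11880. Since P₁ is strictly southwest of P₂, a monotone path through both must visit P₁ then P₂; paths through both = C(9, 5)·C(3, 2)·C(6, 2) = 5670. Avoid both = 48620 − 15876 − 11880 + 5670 = 26534.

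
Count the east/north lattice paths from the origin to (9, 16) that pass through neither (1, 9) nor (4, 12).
Number of paths = 1774505

Inclusion–exclusion. Total paths: C(25, 9) = 2042975. Through P₁: C(10, 1)·C(15, 8) = 64350. Through P₂: C(16, 4)·C(9, 5) = 229320. Since P₁ is strictly southwest of P₂, a monotone path through both must visit P₁ then P₂; paths through both = C(10, 1)·C(6, 3)·C(9, 5) = 25200. Avoid both = 2042975 − 64350 − 229320 + 25200 = 1774505.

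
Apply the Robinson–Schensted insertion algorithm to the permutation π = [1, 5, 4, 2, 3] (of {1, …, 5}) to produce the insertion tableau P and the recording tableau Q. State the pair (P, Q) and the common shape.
P = [1, 2, 3] / [4] / [5];  Q = [1, 2, 5] / [3] / [4];  common shape = (3, 1, 1)

Row-insert the values π_1, π_2, … into P one at a time, bumping the leftmost entry strictly greater than the inserted value down to the next row. The recording tableau Q records, in position (i, j), the step at which that cell was added to P.
  Insert 1 (step 1): P = [1];  Q = [1]
  Insert 5 (step 2): P = [1, 5];  Q = [1, 2]
  Insert 4 (step 3): P = [1, 4] / [5];  Q = [1, 2] / [3]
  Insert 2 (step 4): P = [1, 2] / [4] / [5];  Q = [1, 2] / [3] / [4]
  Insert 3 (step 5): P = [1, 2, 3] / [4] / [5];  Q = [1, 2, 5] / [3] / [4]
Final shape: (3, 1, 1).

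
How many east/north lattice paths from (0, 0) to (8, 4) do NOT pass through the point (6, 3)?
Number of paths = 243

Total paths from (0, 0) to (8, 4): C(12, 8) = 495. Paths through (6, 3): (paths (0, 0) → (6, 3)) × (paths (6, 3) → (8, 4)) = C(9, 6) · C(3, 2) = 84 · 3 = 252. Avoidance count = 495 − 252 = 243.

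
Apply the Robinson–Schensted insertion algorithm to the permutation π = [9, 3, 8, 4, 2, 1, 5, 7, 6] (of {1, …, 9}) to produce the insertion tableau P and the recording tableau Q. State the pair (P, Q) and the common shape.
P = [1, 4, 5, 6] / [2, 7] / [3] / [8] / [9];  Q = [1, 3, 7, 8] / [2, 9] / [4] / [5] / [6];  common shape = (4, 2, 1, 1, 1)

Row-insert the values π_1, π_2, … into P one at a time, bumping the leftmost entry strictly greater than the inserted value down to the next row. The recording tableau Q records, in position (i, j), the step at which that cell was added to P.
  Insert 9 (step 1): P = [9];  Q = [1]
  Insert 3 (step 2): P = [3] / [9];  Q = [1] / [2]
  Insert 8 (step 3): P = [3, 8] / [9];  Q = [1, 3] / [2]
  Insert 4 (step 4): P = [3, 4] / [8] / [9];  Q = [1, 3] / [2] / [4]
  Insert 2 (step 5): P = [2, 4] / [3] / [8] / [9];  Q = [1, 3] / [2] / [4] / [5]
  Insert 1 (step 6): P = [1, 4] / [2] / [3] / [8] / [9];  Q = [1, 3] / [2] / [4] / [5] / [6]
  Insert 5 (step 7): P = [1, 4, 5] / [2] / [3] / [8] / [9];  Q = [1, 3, 7] / [2] / [4] / [5] / [6]
  Insert 7 (step 8): P = [1, 4, 5, 7] / [2] / [3] / [8] / [9];  Q = [1, 3, 7, 8] / [2] / [4] / [5] / [6]
  Insert 6 (step 9): P = [1, 4, 5, 6] / [2, 7] / [3] / [8] / [9];  Q = [1, 3, 7, 8] / [2, 9] / [4] / [5] / [6]
Final shape: (4, 2, 1, 1, 1).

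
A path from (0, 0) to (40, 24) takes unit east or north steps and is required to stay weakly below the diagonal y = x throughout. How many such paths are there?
Number of paths = 103927677877666440

By the reflection principle (André's argument), the number of monotone paths to (40, 24) with n ≤ m that never go above y = x is C(64, 40) − C(64, 41) = 250649105469666120 − 146721427591999680 = 103927677877666440.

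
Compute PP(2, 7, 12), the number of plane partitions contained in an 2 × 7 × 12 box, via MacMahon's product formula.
PP(2, 7, 12) = 488259720

Evaluate the triple product over i = 1..2, j = 1..7, k = 1..12. The factors are (2/1) · (3/2) · (4/3) · (5/4) · (6/5) · (7/6) · (8/7) · (9/8) · … (168 factors total). The numerators and denominators telescope so the product is an integer; carrying out the multiplication exactly gives PP(2, 7, 12) = 488259720.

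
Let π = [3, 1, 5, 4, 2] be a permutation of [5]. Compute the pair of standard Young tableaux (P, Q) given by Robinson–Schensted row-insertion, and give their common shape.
P = [1, 2] / [3, 4] / [5];  Q = [1, 3] / [2, 4] / [5];  common shape = (2, 2, 1)

Row-insert the values π_1, π_2, … into P one at a time, bumping the leftmost entry strictly greater than the inserted value down to the next row. The recording tableau Q records, in position (i, j), the step at which that cell was added to P.
  Insert 3 (step 1): P = [3];  Q = [1]
  Insert 1 (step 2): P = [1] / [3];  Q = [1] / [2]
  Insert 5 (step 3): P = [1, 5] / [3];  Q = [1, 3] / [2]
  Insert 4 (step 4): P = [1, 4] / [3, 5];  Q = [1, 3] / [2, 4]
  Insert 2 (step 5): P = [1, 2] / [3, 4] / [5];  Q = [1, 3] / [2, 4] / [5]
Final shape: (2, 2, 1).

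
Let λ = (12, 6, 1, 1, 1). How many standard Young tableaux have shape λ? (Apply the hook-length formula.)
# SYT of shape (12, 6, 1, 1, 1) = 7201285

Hook-length formula: f^λ = n! / Π hook(c), product over all cells c of the Young diagram. For λ = (12, 6, 1, 1, 1), n = 21 boxes. Hook lengths by row (left-to-right, top-to-bottom): [16, 12, 11, 10, 9, 8, 6, 5, 4, 3, 2, 1]; [9, 5, 4, 3, 2, 1]; [3]; [2]; [1]. Product of hooks = 7094697984000. So f^λ = 21! / 7094697984000 = 51090942171709440000 / 7094697984000 = 7201285.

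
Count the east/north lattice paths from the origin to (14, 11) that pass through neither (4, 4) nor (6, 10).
Number of paths = 3041608

Inclusion–exclusion. Total paths: C(25, 14) = 4457400. Through P₁: C(8, 4)·C(17, 10) = 1361360. Through P₂: C(16, 6)·C(9, 8) = 72072. Since P₁ is strictly southwest of P₂, a monotone path through both must visit P₁ then P₂; paths through both = C(8, 4)·C(8, 2)·C(9, 8) = 17640. Avoid both = 4457400 − 1361360 − 72072 + 17640 = 3041608.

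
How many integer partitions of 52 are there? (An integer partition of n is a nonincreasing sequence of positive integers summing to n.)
p(52) = 281589

Compute p(n) via the recurrence p(n, m) = p(n, m−1) + p(n−m, m), where p(n, m) counts partitions of n with all parts ≤ m and p(n) = p(n, n). The base cases are p(0, m) = 1 and p(n, 0) = 0 for n > 0. Filling the table yields p(52) = 281589. (Euler's pentagonal recurrence is an alternative.)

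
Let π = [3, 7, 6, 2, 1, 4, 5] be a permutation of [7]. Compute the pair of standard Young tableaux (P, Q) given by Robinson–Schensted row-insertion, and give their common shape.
P = [1, 4, 5] / [2, 6] / [3] / [7];  Q = [1, 2, 7] / [3, 6] / [4] / [5];  common shape = (3, 2, 1, 1)

Row-insert the values π_1, π_2, … into P one at a time, bumping the leftmost entry strictly greater than the inserted value down to the next row. The recording tableau Q records, in position (i, j), the step at which that cell was added to P.
  Insert 3 (step 1): P = [3];  Q = [1]
  Insert 7 (step 2): P = [3, 7];  Q = [1, 2]
  Insert 6 (step 3): P = [3, 6] / [7];  Q = [1, 2] / [3]
  Insert 2 (step 4): P = [2, 6] / [3] / [7];  Q = [1, 2] / [3] / [4]
  Insert 1 (step 5): P = [1, 6] / [2] / [3] / [7];  Q = [1, 2] / [3] / [4] / [5]
  Insert 4 (step 6): P = [1, 4] / [2, 6] / [3] / [7];  Q = [1, 2] / [3, 6] / [4] / [5]
  Insert 5 (step 7): P = [1, 4, 5] / [2, 6] / [3] / [7];  Q = [1, 2, 7] / [3, 6] / [4] / [5]
Final shape: (3, 2, 1, 1).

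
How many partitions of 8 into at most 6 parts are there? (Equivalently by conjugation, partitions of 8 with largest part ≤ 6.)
p(8, parts ≤ 6) = 20

Partitions of 8 with all parts ≤ 6: 6+2, 6+1+1, 5+3, 5+2+1, 5+1+1+1, 4+4, 4+3+1, 4+2+2, 4+2+1+1, 4+1+1+1+1, 3+3+2, 3+3+1+1, 3+2+2+1, 3+2+1+1+1, 3+1+1+1+1+1, 2+2+2+2, 2+2+2+1+1, 2+2+1+1+1+1, 2+1+1+1+1+1+1, 1+1+1+1+1+1+1+1. Count = 20.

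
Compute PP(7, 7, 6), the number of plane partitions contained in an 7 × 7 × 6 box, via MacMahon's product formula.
PP(7, 7, 6) = 872299918503728

Evaluate the triple product over i = 1..7, j = 1..7, k = 1..6. The factors are (2/1) · (3/2) · (4/3) · (5/4) · (6/5) · (7/6) · (3/2) · (4/3) · … (294 factors total). The numerators and denominators telescope so the product is an integer; carrying out the multiplication exactly gives PP(7, 7, 6) = 872299918503728.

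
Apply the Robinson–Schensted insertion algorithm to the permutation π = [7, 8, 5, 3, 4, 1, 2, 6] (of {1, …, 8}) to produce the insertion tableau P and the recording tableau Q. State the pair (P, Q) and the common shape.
P = [1, 2, 6] / [3, 4] / [5, 8] / [7];  Q = [1, 2, 8] / [3, 5] / [4, 7] / [6];  common shape = (3, 2, 2, 1)

Row-insert the values π_1, π_2, … into P one at a time, bumping the leftmost entry strictly greater than the inserted value down to the next row. The recording tableau Q records, in position (i, j), the step at which that cell was added to P.
  Insert 7 (step 1): P = [7];  Q = [1]
  Insert 8 (step 2): P = [7, 8];  Q = [1, 2]
  Insert 5 (step 3): P = [5, 8] / [7];  Q = [1, 2] / [3]
  Insert 3 (step 4): P = [3, 8] / [5] / [7];  Q = [1, 2] / [3] / [4]
  Insert 4 (step 5): P = [3, 4] / [5, 8] / [7];  Q = [1, 2] / [3, 5] / [4]
  Insert 1 (step 6): P = [1, 4] / [3, 8] / [5] / [7];  Q = [1, 2] / [3, 5] / [4] / [6]
  Insert 2 (step 7): P = [1, 2] / [3, 4] / [5, 8] / [7];  Q = [1, 2] / [3, 5] / [4, 7] / [6]
  Insert 6 (step 8): P = [1, 2, 6] / [3, 4] / [5, 8] / [7];  Q = [1, 2, 8] / [3, 5] / [4, 7] / [6]
Final shape: (3, 2, 2, 1).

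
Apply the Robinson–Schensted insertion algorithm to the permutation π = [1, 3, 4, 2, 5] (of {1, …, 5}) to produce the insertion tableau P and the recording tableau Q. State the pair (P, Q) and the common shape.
P = [1, 2, 4, 5] / [3];  Q = [1, 2, 3, 5] / [4];  common shape = (4, 1)

Row-insert the values π_1, π_2, … into P one at a time, bumping the leftmost entry strictly greater than the inserted value down to the next row. The recording tableau Q records, in position (i, j), the step at which that cell was added to P.
  Insert 1 (step 1): P = [1];  Q = [1]
  Insert 3 (step 2): P = [1, 3];  Q = [1, 2]
  Insert 4 (step 3): P = [1, 3, 4];  Q = [1, 2, 3]
  Insert 2 (step 4): P = [1, 2, 4] / [3];  Q = [1, 2, 3] / [4]
  Insert 5 (step 5): P = [1, 2, 4, 5] / [3];  Q = [1, 2, 3, 5] / [4]
Final shape: (4, 1).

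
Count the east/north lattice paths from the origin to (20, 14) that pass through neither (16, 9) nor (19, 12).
Number of paths = 833777715

Inclusion–exclusion. Total paths: C(34, 20) = 1391975640. Through P₁: C(25, 16)·C(9, 4) = 257414850. Through P₂: C(31, 19)·C(3, 1) = 423361575. Since P₁ is strictly southwest of P₂, a monotone path through both must visit P₁ then P₂; paths through both = C(25, 16)·C(6, 3)·C(3, 1) = 122578500. Avoid both = 1391975640 − 257414850 − 423361575 + 122578500 = 833777715.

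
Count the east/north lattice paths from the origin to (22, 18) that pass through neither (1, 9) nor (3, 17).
Number of paths = 113237176500

Inclusion–exclusion. Total paths: C(40, 22) = 113380261800. Through P₁: C(10, 1)·C(30, 21) = 143071500. Through P₂: C(20, 3)·C(20, 19) = 22800. Since P₁ is strictly southwest of P₂, a monotone path through both must visit P₁ then P₂; paths through both = C(10, 1)·C(10, 2)·C(20, 19) = 9000. Avoid both = 113380261800 − 143071500 − 22800 + 9000 = 113237176500.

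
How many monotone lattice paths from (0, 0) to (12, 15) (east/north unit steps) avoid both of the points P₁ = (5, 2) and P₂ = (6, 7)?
Number of paths = 10981170

Inclusion–exclusion. Total paths: C(27, 12) = 17383860. Through P₁: C(7, 5)·C(20, 7) = 1627920. Through P₂: C(13, 6)·C(14, 6) = 5153148. Since P₁ is strictly southwest of P₂, a monotone path through both must visit P₁ then P₂; paths through both = C(7, 5)·C(6, 1)·C(14, 6) = 378378. Avoid both = 17383860 − 1627920 − 5153148 + 378378 = 10981170.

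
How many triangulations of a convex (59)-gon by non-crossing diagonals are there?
C_57 = 26700952856774851904245220912664

These polygon triangulations are counted by the Catalan number C_n = (1/(n + 1)) · C(2n, n). For n = 57: C_57 = (1/58) · C(114, 57) = 1548655265692941410446222812934512/58 = 26700952856774851904245220912664.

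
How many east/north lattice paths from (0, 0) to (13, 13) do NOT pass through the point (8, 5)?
Number of paths = 8744231

Total paths from (0, 0) to (13, 13): C(26, 13) = 10400600. Paths through (8, 5): (paths (0, 0) → (8, 5)) × (paths (8, 5) → (13, 13)) = C(13, 8) · C(13, 5) = 1287 · 1287 = 1656369. Avoidance count = 10400600 − 1656369 = 8744231.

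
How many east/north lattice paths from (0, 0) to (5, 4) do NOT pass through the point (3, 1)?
Number of paths = 86

Total paths from (0, 0) to (5, 4): C(9, 5) = 126. Paths through (3, 1): (paths (0, 0) → (3, 1)) × (paths (3, 1) → (5, 4)) = C(4, 3) · C(5, 2) = 4 · 10 = 40. Avoidance count = 126 − 40 = 86.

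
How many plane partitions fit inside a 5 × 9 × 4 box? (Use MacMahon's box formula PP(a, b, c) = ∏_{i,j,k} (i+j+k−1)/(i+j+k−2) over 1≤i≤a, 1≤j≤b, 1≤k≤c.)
PP(5, 9, 4) = 23029990984

Evaluate the triple product over i = 1..5, j = 1..9, k = 1..4. The factors are (2/1) · (3/2) · (4/3) · (5/4) · (3/2) · (4/3) · (5/4) · (6/5) · … (180 factors total). The numerators and denominators telescope so the product is an integer; carrying out the multiplication exactly gives PP(5, 9, 4) = 23029990984.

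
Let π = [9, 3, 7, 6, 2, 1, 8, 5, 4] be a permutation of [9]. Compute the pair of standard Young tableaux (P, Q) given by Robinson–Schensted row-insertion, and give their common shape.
P = [1, 4, 8] / [2, 5] / [3, 6] / [7] / [9];  Q = [1, 3, 7] / [2, 8] / [4, 9] / [5] / [6];  common shape = (3, 2, 2, 1, 1)

Row-insert the values π_1, π_2, … into P one at a time, bumping the leftmost entry strictly greater than the inserted value down to the next row. The recording tableau Q records, in position (i, j), the step at which that cell was added to P.
  Insert 9 (step 1): P = [9];  Q = [1]
  Insert 3 (step 2): P = [3] / [9];  Q = [1] / [2]
  Insert 7 (step 3): P = [3, 7] / [9];  Q = [1, 3] / [2]
  Insert 6 (step 4): P = [3, 6] / [7] / [9];  Q = [1, 3] / [2] / [4]
  Insert 2 (step 5): P = [2, 6] / [3] / [7] / [9];  Q = [1, 3] / [2] / [4] / [5]
  Insert 1 (step 6): P = [1, 6] / [2] / [3] / [7] / [9];  Q = [1, 3] / [2] / [4] / [5] / [6]
  Insert 8 (step 7): P = [1, 6, 8] / [2] / [3] / [7] / [9];  Q = [1, 3, 7] / [2] / [4] / [5] / [6]
  Insert 5 (step 8): P = [1, 5, 8] / [2, 6] / [3] / [7] / [9];  Q = [1, 3, 7] / [2, 8] / [4] / [5] / [6]
  Insert 4 (step 9): P = [1, 4, 8] / [2, 5] / [3, 6] / [7] / [9];  Q = [1, 3, 7] / [2, 8] / [4, 9] / [5] / [6]
Final shape: (3, 2, 2, 1, 1).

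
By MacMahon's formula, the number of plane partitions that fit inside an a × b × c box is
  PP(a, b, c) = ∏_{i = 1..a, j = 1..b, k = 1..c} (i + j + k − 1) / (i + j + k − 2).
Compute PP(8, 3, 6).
PP(8, 3, 6) = 614083470

Evaluate the triple product over i = 1..8, j = 1..3, k = 1..6. The factors are (2/1) · (3/2) · (4/3) · (5/4) · (6/5) · (7/6) · (3/2) · (4/3) · … (144 factors total). The numerators and denominators telescope so the product is an integer; carrying out the multiplication exactly gives PP(8, 3, 6) = 614083470.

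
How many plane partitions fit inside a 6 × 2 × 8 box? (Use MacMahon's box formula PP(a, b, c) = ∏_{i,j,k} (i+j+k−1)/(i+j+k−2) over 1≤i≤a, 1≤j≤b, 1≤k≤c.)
PP(6, 2, 8) = 2147145

Evaluate the triple product over i = 1..6, j = 1..2, k = 1..8. The factors are (2/1) · (3/2) · (4/3) · (5/4) · (6/5) · (7/6) · (8/7) · (9/8) · … (96 factors total). The numerators and denominators telescope so the product is an integer; carrying out the multiplication exactly gives PP(6, 2, 8) = 2147145.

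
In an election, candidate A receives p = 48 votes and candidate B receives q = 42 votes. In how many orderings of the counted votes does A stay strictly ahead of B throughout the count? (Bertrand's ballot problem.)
Strict-lead orderings = 5678812473290097546005370

Total orderings of the 90 votes with 48 for A: C(90, 48) = 85182187099351463190080550. By the Bertrand ballot formula (Cycle Lemma / reflection principle), the number of orderings in which A is strictly ahead of B throughout is (p − q)/(p + q) · C(p + q, p) = (48 − 42)/(48 + 42) · 85182187099351463190080550 = 5678812473290097546005370.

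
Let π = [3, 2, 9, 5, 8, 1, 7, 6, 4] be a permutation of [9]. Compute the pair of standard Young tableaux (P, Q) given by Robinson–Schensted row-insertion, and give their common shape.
P = [1, 4, 6] / [2, 5] / [3, 7] / [8] / [9];  Q = [1, 3, 5] / [2, 4] / [6, 7] / [8] / [9];  common shape = (3, 2, 2, 1, 1)

Row-insert the values π_1, π_2, … into P one at a time, bumping the leftmost entry strictly greater than the inserted value down to the next row. The recording tableau Q records, in position (i, j), the step at which that cell was added to P.
  Insert 3 (step 1): P = [3];  Q = [1]
  Insert 2 (step 2): P = [2] / [3];  Q = [1] / [2]
  Insert 9 (step 3): P = [2, 9] / [3];  Q = [1, 3] / [2]
  Insert 5 (step 4): P = [2, 5] / [3, 9];  Q = [1, 3] / [2, 4]
  Insert 8 (step 5): P = [2, 5, 8] / [3, 9];  Q = [1, 3, 5] / [2, 4]
  Insert 1 (step 6): P = [1, 5, 8] / [2, 9] / [3];  Q = [1, 3, 5] / [2, 4] / [6]
  Insert 7 (step 7): P = [1, 5, 7] / [2, 8] / [3, 9];  Q = [1, 3, 5] / [2, 4] / [6, 7]
  Insert 6 (step 8): P = [1, 5, 6] / [2, 7] / [3, 8] / [9];  Q = [1, 3, 5] / [2, 4] / [6, 7] / [8]
  Insert 4 (step 9): P = [1, 4, 6] / [2, 5] / [3, 7] / [8] / [9];  Q = [1, 3, 5] / [2, 4] / [6, 7] / [8] / [9]
Final shape: (3, 2, 2, 1, 1).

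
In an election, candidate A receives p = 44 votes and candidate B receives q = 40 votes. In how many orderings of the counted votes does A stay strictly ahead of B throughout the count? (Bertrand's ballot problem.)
Strict-lead orderings = 72764619381276463742220

Total orderings of the 84 votes with 44 for A: C(84, 44) = 1528057007006805738586620. By the Bertrand ballot formula (Cycle Lemma / reflection principle), the number of orderings in which A is strictly ahead of B throughout is (p − q)/(p + q) · C(p + q, p) = (44 − 40)/(44 + 40) · 1528057007006805738586620 = 72764619381276463742220.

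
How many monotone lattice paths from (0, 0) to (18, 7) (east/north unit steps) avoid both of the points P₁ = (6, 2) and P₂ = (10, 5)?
Number of paths = 216401

Inclusion–exclusion. Total paths: C(25, 18) = 480700. Through P₁: C(8, 6)·C(17, 12) = 173264. Through P₂: C(15, 10)·C(10, 8) = 135135. Since P₁ is strictly southwest of P₂, a monotone path through both must visit P₁ then P₂; paths through both = C(8, 6)·C(7, 4)·C(10, 8) = 44100. Avoid both = 480700 − 173264 − 135135 + 44100 = 216401.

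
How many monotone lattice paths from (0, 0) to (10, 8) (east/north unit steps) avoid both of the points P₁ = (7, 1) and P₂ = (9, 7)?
Number of paths = 20366

Inclusion–exclusion. Total paths: C(18, 10) = 43758. Through P₁: C(8, 7)·C(10, 3) = 960. Through P₂: C(16, 9)·C(2, 1) = 22880. Since P₁ is strictly southwest of P₂, a monotone path through both must visit P₁ then P₂; paths through both = C(8, 7)·C(8, 2)·C(2, 1) = 448. Avoid both = 43758 − 960 − 22880 + 448 = 20366.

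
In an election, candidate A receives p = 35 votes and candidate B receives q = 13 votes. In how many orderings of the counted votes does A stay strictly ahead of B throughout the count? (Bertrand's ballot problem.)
Strict-lead orderings = 88425447594

Total orderings of the 48 votes with 35 for A: C(48, 35) = 192928249296. By the Bertrand ballot formula (Cycle Lemma / reflection principle), the number of orderings in which A is strictly ahead of B throughout is (p − q)/(p + q) · C(p + q, p) = (35 − 13)/(35 + 13) · 192928249296 = 88425447594.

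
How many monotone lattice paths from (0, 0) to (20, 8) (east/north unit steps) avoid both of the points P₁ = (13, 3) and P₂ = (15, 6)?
Number of paths = 1642641

Inclusion–exclusion. Total paths: C(28, 20) = 3108105. Through P₁: C(16, 13)·C(12, 7) = 443520. Through P₂: C(21, 15)·C(7, 5) = 1139544. Since P₁ is strictly southwest of P₂, a monotone path through both must visit P₁ then P₂; paths through both = C(16, 13)·C(5, 2)·C(7, 5) = 117600. Avoid both = 3108105 − 443520 − 1139544 + 117600 = 1642641.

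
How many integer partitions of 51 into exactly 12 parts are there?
p(51, 12 parts) = 19978

Partitions of n into exactly k parts are in bijection with partitions of n − k into at most k parts (subtract 1 from each part). So p(51, exactly 12) = p(39, parts ≤ 12). Computing via the recurrence p(m, j) = p(m, j−1) + p(m−j, j) gives 19978.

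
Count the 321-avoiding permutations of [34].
C_34 = 812944042149730764

These 321-avoiding permutations are counted by the Catalan number C_n = (1/(n + 1)) · C(2n, n). For n = 34: C_34 = (1/35) · C(68, 34) = 28453041475240576740/35 = 812944042149730764.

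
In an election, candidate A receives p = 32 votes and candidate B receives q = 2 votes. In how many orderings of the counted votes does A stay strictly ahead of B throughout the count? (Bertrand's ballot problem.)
Strict-lead orderings = 495

Total orderings of the 34 votes with 32 for A: C(34, 32) = 561. By the Bertrand ballot formula (Cycle Lemma / reflection principle), the number of orderings in which A is strictly ahead of B throughout is (p − q)/(p + q) · C(p + q, p) = (32 − 2)/(32 + 2) · 561 = 495.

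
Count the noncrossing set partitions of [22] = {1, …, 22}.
C_22 = 91482563640

These noncrossing partitions are counted by the Catalan number C_n = (1/(n + 1)) · C(2n, n). For n = 22: C_22 = (1/23) · C(44, 22) = 2104098963720/23 = 91482563640.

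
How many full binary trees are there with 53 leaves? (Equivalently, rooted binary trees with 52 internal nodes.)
C_52 = 29869166945772625950142417512

These full binary trees are counted by the Catalan number C_n = (1/(n + 1)) · C(2n, n). For n = 52: C_52 = (1/53) · C(104, 52) = 1583065848125949175357548128136/53 = 29869166945772625950142417512.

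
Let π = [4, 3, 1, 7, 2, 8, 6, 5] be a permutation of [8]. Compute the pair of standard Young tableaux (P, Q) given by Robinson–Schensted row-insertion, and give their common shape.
P = [1, 2, 5] / [3, 6, 8] / [4, 7];  Q = [1, 4, 6] / [2, 5, 7] / [3, 8];  common shape = (3, 3, 2)

Row-insert the values π_1, π_2, … into P one at a time, bumping the leftmost entry strictly greater than the inserted value down to the next row. The recording tableau Q records, in position (i, j), the step at which that cell was added to P.
  Insert 4 (step 1): P = [4];  Q = [1]
  Insert 3 (step 2): P = [3] / [4];  Q = [1] / [2]
  Insert 1 (step 3): P = [1] / [3] / [4];  Q = [1] / [2] / [3]
  Insert 7 (step 4): P = [1, 7] / [3] / [4];  Q = [1, 4] / [2] / [3]
  Insert 2 (step 5): P = [1, 2] / [3, 7] / [4];  Q = [1, 4] / [2, 5] / [3]
  Insert 8 (step 6): P = [1, 2, 8] / [3, 7] / [4];  Q = [1, 4, 6] / [2, 5] / [3]
  Insert 6 (step 7): P = [1, 2, 6] / [3, 7, 8] / [4];  Q = [1, 4, 6] / [2, 5, 7] / [3]
  Insert 5 (step 8): P = [1, 2, 5] / [3, 6, 8] / [4, 7];  Q = [1, 4, 6] / [2, 5, 7] / [3, 8]
Final shape: (3, 3, 2).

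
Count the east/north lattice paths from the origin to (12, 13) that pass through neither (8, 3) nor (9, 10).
Number of paths = 3213975

Inclusion–exclusion. Total paths: C(25, 12) = 5200300. Through P₁: C(11, 8)·C(14, 4) = 165165. Through P₂: C(19, 9)·C(6, 3) = 1847560. Since P₁ is strictly southwest of P₂, a monotone path through both must visit P₁ then P₂; paths through both = C(11, 8)·C(8, 1)·C(6, 3) = 26400. Avoid both = 5200300 − 165165 − 1847560 + 26400 = 3213975.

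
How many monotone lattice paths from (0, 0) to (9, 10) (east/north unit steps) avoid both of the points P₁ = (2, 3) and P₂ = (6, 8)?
Number of paths = 40628

Inclusion–exclusion. Total paths: C(19, 9) = 92378. Through P₁: C(5, 2)·C(14, 7) = 34320. Through P₂: C(14, 6)·C(5, 3) = 30030. Since P₁ is strictly southwest of P₂, a monotone path through both must visit P₁ then P₂; paths through both = C(5, 2)·C(9, 4)·C(5, 3) = 12600. Avoid both = 92378 − 34320 − 30030 + 12600 = 40628.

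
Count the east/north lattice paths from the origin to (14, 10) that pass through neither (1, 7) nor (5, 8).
Number of paths = 1888191

Inclusion–exclusion. Total paths: C(24, 14) = 1961256. Through P₁: C(8, 1)·C(16, 13) = 4480. Through P₂: C(13, 5)·C(11, 9) = 70785. Since P₁ is strictly southwest of P₂, a monotone path through both must visit P₁ then P₂; paths through both = C(8, 1)·C(5, 4)·C(11, 9) = 2200. Avoid both = 1961256 − 4480 − 70785 + 2200 = 1888191.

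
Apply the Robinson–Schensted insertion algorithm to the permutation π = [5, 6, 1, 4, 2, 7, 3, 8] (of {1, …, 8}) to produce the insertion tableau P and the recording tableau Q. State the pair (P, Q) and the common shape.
P = [1, 2, 3, 8] / [4, 6, 7] / [5];  Q = [1, 2, 6, 8] / [3, 4, 7] / [5];  common shape = (4, 3, 1)

Row-insert the values π_1, π_2, … into P one at a time, bumping the leftmost entry strictly greater than the inserted value down to the next row. The recording tableau Q records, in position (i, j), the step at which that cell was added to P.
  Insert 5 (step 1): P = [5];  Q = [1]
  Insert 6 (step 2): P = [5, 6];  Q = [1, 2]
  Insert 1 (step 3): P = [1, 6] / [5];  Q = [1, 2] / [3]
  Insert 4 (step 4): P = [1, 4] / [5, 6];  Q = [1, 2] / [3, 4]
  Insert 2 (step 5): P = [1, 2] / [4, 6] / [5];  Q = [1, 2] / [3, 4] / [5]
  Insert 7 (step 6): P = [1, 2, 7] / [4, 6] / [5];  Q = [1, 2, 6] / [3, 4] / [5]
  Insert 3 (step 7): P = [1, 2, 3] / [4, 6, 7] / [5];  Q = [1, 2, 6] / [3, 4, 7] / [5]
  Insert 8 (step 8): P = [1, 2, 3, 8] / [4, 6, 7] / [5];  Q = [1, 2, 6, 8] / [3, 4, 7] / [5]
Final shape: (4, 3, 1).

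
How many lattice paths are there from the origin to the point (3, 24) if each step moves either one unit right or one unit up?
Number of paths = 2925

A monotone lattice path from (0, 0) to (3, 24) consists of 3 east steps and 24 north steps in some order, so it is determined by which 3 of the 27 steps are east. The count is C(27, 3) = 2925.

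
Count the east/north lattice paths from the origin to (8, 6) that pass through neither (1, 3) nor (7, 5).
Number of paths = 1163

Inclusion–exclusion. Total paths: C(14, 8) = 3003. Through P₁: C(4, 1)·C(10, 7) = 480. Through P₂: C(12, 7)·C(2, 1) = 1584. Since P₁ is strictly southwest of P₂, a monotone path through both must visit P₁ then P₂; paths through both = C(4, 1)·C(8, 6)·C(2, 1) = 224. Avoid both = 3003 − 480 − 1584 + 224 = 1163.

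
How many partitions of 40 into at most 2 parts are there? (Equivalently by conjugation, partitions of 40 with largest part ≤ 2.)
p(40, parts ≤ 2) = 21

Use the recurrence p(n, m) = p(n, m−1) + p(n−m, m): either the largest part is < m (count p(n, m−1)) or the largest part is exactly m (remove one copy of m, count p(n−m, m)). With p(0, ·) = 1 this gives p(40, parts ≤ 2) = 21. (By conjugating Young diagrams, this also counts partitions of 40 into at most 2 parts.)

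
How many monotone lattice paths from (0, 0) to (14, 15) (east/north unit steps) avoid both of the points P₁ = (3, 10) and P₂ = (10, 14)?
Number of paths = 66975132

Inclusion–exclusion. Total paths: C(29, 14) = 77558760. Through P₁: C(13, 3)·C(16, 11) = 1249248. Through P₂: C(24, 10)·C(5, 4) = 9806280. Since P₁ is strictly southwest of P₂, a monotone path through both must visit P₁ then P₂; paths through both = C(13, 3)·C(11, 7)·C(5, 4) = 471900. Avoid both = 77558760 − 1249248 − 9806280 + 471900 = 66975132.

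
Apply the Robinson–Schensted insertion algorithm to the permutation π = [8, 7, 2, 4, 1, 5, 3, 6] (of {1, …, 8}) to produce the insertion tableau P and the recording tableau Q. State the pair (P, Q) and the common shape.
P = [1, 3, 5, 6] / [2, 4] / [7] / [8];  Q = [1, 4, 6, 8] / [2, 7] / [3] / [5];  common shape = (4, 2, 1, 1)

Row-insert the values π_1, π_2, … into P one at a time, bumping the leftmost entry strictly greater than the inserted value down to the next row. The recording tableau Q records, in position (i, j), the step at which that cell was added to P.
  Insert 8 (step 1): P = [8];  Q = [1]
  Insert 7 (step 2): P = [7] / [8];  Q = [1] / [2]
  Insert 2 (step 3): P = [2] / [7] / [8];  Q = [1] / [2] / [3]
  Insert 4 (step 4): P = [2, 4] / [7] / [8];  Q = [1, 4] / [2] / [3]
  Insert 1 (step 5): P = [1, 4] / [2] / [7] / [8];  Q = [1, 4] / [2] / [3] / [5]
  Insert 5 (step 6): P = [1, 4, 5] / [2] / [7] / [8];  Q = [1, 4, 6] / [2] / [3] / [5]
  Insert 3 (step 7): P = [1, 3, 5] / [2, 4] / [7] / [8];  Q = [1, 4, 6] / [2, 7] / [3] / [5]
  Insert 6 (step 8): P = [1, 3, 5, 6] / [2, 4] / [7] / [8];  Q = [1, 4, 6, 8] / [2, 7] / [3] / [5]
Final shape: (4, 2, 1, 1).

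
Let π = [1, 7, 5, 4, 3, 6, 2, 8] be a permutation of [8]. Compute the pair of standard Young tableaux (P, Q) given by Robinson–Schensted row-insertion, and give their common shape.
P = [1, 2, 6, 8] / [3] / [4] / [5] / [7];  Q = [1, 2, 6, 8] / [3] / [4] / [5] / [7];  common shape = (4, 1, 1, 1, 1)

Row-insert the values π_1, π_2, … into P one at a time, bumping the leftmost entry strictly greater than the inserted value down to the next row. The recording tableau Q records, in position (i, j), the step at which that cell was added to P.
  Insert 1 (step 1): P = [1];  Q = [1]
  Insert 7 (step 2): P = [1, 7];  Q = [1, 2]
  Insert 5 (step 3): P = [1, 5] / [7];  Q = [1, 2] / [3]
  Insert 4 (step 4): P = [1, 4] / [5] / [7];  Q = [1, 2] / [3] / [4]
  Insert 3 (step 5): P = [1, 3] / [4] / [5] / [7];  Q = [1, 2] / [3] / [4] / [5]
  Insert 6 (step 6): P = [1, 3, 6] / [4] / [5] / [7];  Q = [1, 2, 6] / [3] / [4] / [5]
  Insert 2 (step 7): P = [1, 2, 6] / [3] / [4] / [5] / [7];  Q = [1, 2, 6] / [3] / [4] / [5] / [7]
  Insert 8 (step 8): P = [1, 2, 6, 8] / [3] / [4] / [5] / [7];  Q = [1, 2, 6, 8] / [3] / [4] / [5] / [7]
Final shape: (4, 1, 1, 1, 1).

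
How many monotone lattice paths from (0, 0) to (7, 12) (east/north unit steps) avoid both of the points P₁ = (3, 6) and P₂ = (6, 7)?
Number of paths = 24468

Inclusion–exclusion. Total paths: C(19, 7) = 50388. Through P₁: C(9, 3)·C(10, 4) = 17640. Through P₂: C(13, 6)·C(6, 1) = 10296. Since P₁ is strictly southwest of P₂, a monotone path through both must visit P₁ then P₂; paths through both = C(9, 3)·C(4, 3)·C(6, 1) = 2016. Avoid both = 50388 − 17640 − 10296 + 2016 = 24468.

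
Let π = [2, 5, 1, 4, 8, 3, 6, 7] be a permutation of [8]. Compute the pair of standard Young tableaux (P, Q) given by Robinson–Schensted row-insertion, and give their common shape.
P = [1, 3, 6, 7] / [2, 4, 8] / [5];  Q = [1, 2, 5, 8] / [3, 4, 7] / [6];  common shape = (4, 3, 1)

Row-insert the values π_1, π_2, … into P one at a time, bumping the leftmost entry strictly greater than the inserted value down to the next row. The recording tableau Q records, in position (i, j), the step at which that cell was added to P.
  Insert 2 (step 1): P = [2];  Q = [1]
  Insert 5 (step 2): P = [2, 5];  Q = [1, 2]
  Insert 1 (step 3): P = [1, 5] / [2];  Q = [1, 2] / [3]
  Insert 4 (step 4): P = [1, 4] / [2, 5];  Q = [1, 2] / [3, 4]
  Insert 8 (step 5): P = [1, 4, 8] / [2, 5];  Q = [1, 2, 5] / [3, 4]
  Insert 3 (step 6): P = [1, 3, 8] / [2, 4] / [5];  Q = [1, 2, 5] / [3, 4] / [6]
  Insert 6 (step 7): P = [1, 3, 6] / [2, 4, 8] / [5];  Q = [1, 2, 5] / [3, 4, 7] / [6]
  Insert 7 (step 8): P = [1, 3, 6, 7] / [2, 4, 8] / [5];  Q = [1, 2, 5, 8] / [3, 4, 7] / [6]
Final shape: (4, 3, 1).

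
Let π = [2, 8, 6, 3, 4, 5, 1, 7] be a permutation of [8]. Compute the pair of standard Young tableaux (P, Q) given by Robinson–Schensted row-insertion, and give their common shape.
P = [1, 3, 4, 5, 7] / [2] / [6] / [8];  Q = [1, 2, 5, 6, 8] / [3] / [4] / [7];  common shape = (5, 1, 1, 1)

Row-insert the values π_1, π_2, … into P one at a time, bumping the leftmost entry strictly greater than the inserted value down to the next row. The recording tableau Q records, in position (i, j), the step at which that cell was added to P.
  Insert 2 (step 1): P = [2];  Q = [1]
  Insert 8 (step 2): P = [2, 8];  Q = [1, 2]
  Insert 6 (step 3): P = [2, 6] / [8];  Q = [1, 2] / [3]
  Insert 3 (step 4): P = [2, 3] / [6] / [8];  Q = [1, 2] / [3] / [4]
  Insert 4 (step 5): P = [2, 3, 4] / [6] / [8];  Q = [1, 2, 5] / [3] / [4]
  Insert 5 (step 6): P = [2, 3, 4, 5] / [6] / [8];  Q = [1, 2, 5, 6] / [3] / [4]
  Insert 1 (step 7): P = [1, 3, 4, 5] / [2] / [6] / [8];  Q = [1, 2, 5, 6] / [3] / [4] / [7]
  Insert 7 (step 8): P = [1, 3, 4, 5, 7] / [2] / [6] / [8];  Q = [1, 2, 5, 6, 8] / [3] / [4] / [7]
Final shape: (5, 1, 1, 1).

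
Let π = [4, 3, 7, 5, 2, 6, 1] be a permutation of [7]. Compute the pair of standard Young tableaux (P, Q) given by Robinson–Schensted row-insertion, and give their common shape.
P = [1, 5, 6] / [2, 7] / [3] / [4];  Q = [1, 3, 6] / [2, 4] / [5] / [7];  common shape = (3, 2, 1, 1)

Row-insert the values π_1, π_2, … into P one at a time, bumping the leftmost entry strictly greater than the inserted value down to the next row. The recording tableau Q records, in position (i, j), the step at which that cell was added to P.
  Insert 4 (step 1): P = [4];  Q = [1]
  Insert 3 (step 2): P = [3] / [4];  Q = [1] / [2]
  Insert 7 (step 3): P = [3, 7] / [4];  Q = [1, 3] / [2]
  Insert 5 (step 4): P = [3, 5] / [4, 7];  Q = [1, 3] / [2, 4]
  Insert 2 (step 5): P = [2, 5] / [3, 7] / [4];  Q = [1, 3] / [2, 4] / [5]
  Insert 6 (step 6): P = [2, 5, 6] / [3, 7] / [4];  Q = [1, 3, 6] / [2, 4] / [5]
  Insert 1 (step 7): P = [1, 5, 6] / [2, 7] / [3] / [4];  Q = [1, 3, 6] / [2, 4] / [5] / [7]
Final shape: (3, 2, 1, 1).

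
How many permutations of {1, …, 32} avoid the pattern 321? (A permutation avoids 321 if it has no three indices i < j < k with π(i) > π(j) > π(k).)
C_32 = 55534064877048198

These 321-avoiding permutations are counted by the Catalan number C_n = (1/(n + 1)) · C(2n, n). For n = 32: C_32 = (1/33) · C(64, 32) = 1832624140942590534/33 = 55534064877048198.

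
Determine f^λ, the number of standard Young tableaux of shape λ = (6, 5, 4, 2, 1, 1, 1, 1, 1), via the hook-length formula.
# SYT of shape (6, 5, 4, 2, 1, 1, 1, 1, 1) = 1920538620

Hook-length formula: f^λ = n! / Π hook(c), product over all cells c of the Young diagram. For λ = (6, 5, 4, 2, 1, 1, 1, 1, 1), n = 22 boxes. Hook lengths by row (left-to-right, top-to-bottom): [14, 8, 6, 5, 3, 1]; [12, 6, 4, 3, 1]; [10, 4, 2, 1]; [7, 1]; [5]; [4]; [3]; [2]; [1]. Product of hooks = 585252864000. So f^λ = 22! / 585252864000 = 1124000727777607680000 / 585252864000 = 1920538620.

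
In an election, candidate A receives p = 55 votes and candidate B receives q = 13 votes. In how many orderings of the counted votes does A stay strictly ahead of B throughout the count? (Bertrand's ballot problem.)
Strict-lead orderings = 19374801204192

Total orderings of the 68 votes with 55 for A: C(68, 55) = 31368725759168. By the Bertrand ballot formula (Cycle Lemma / reflection principle), the number of orderings in which A is strictly ahead of B throughout is (p − q)/(p + q) · C(p + q, p) = (55 − 13)/(55 + 13) · 31368725759168 = 19374801204192.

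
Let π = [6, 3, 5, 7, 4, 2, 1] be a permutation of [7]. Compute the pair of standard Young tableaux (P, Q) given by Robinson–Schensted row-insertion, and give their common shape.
P = [1, 4, 7] / [2] / [3] / [5] / [6];  Q = [1, 3, 4] / [2] / [5] / [6] / [7];  common shape = (3, 1, 1, 1, 1)

Row-insert the values π_1, π_2, … into P one at a time, bumping the leftmost entry strictly greater than the inserted value down to the next row. The recording tableau Q records, in position (i, j), the step at which that cell was added to P.
  Insert 6 (step 1): P = [6];  Q = [1]
  Insert 3 (step 2): P = [3] / [6];  Q = [1] / [2]
  Insert 5 (step 3): P = [3, 5] / [6];  Q = [1, 3] / [2]
  Insert 7 (step 4): P = [3, 5, 7] / [6];  Q = [1, 3, 4] / [2]
  Insert 4 (step 5): P = [3, 4, 7] / [5] / [6];  Q = [1, 3, 4] / [2] / [5]
  Insert 2 (step 6): P = [2, 4, 7] / [3] / [5] / [6];  Q = [1, 3, 4] / [2] / [5] / [6]
  Insert 1 (step 7): P = [1, 4, 7] / [2] / [3] / [5] / [6];  Q = [1, 3, 4] / [2] / [5] / [6] / [7]
Final shape: (3, 1, 1, 1, 1).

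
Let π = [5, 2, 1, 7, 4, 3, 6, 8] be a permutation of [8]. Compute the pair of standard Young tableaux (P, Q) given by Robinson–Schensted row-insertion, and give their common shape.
P = [1, 3, 6, 8] / [2, 4] / [5, 7];  Q = [1, 4, 7, 8] / [2, 5] / [3, 6];  common shape = (4, 2, 2)

Row-insert the values π_1, π_2, … into P one at a time, bumping the leftmost entry strictly greater than the inserted value down to the next row. The recording tableau Q records, in position (i, j), the step at which that cell was added to P.
  Insert 5 (step 1): P = [5];  Q = [1]
  Insert 2 (step 2): P = [2] / [5];  Q = [1] / [2]
  Insert 1 (step 3): P = [1] / [2] / [5];  Q = [1] / [2] / [3]
  Insert 7 (step 4): P = [1, 7] / [2] / [5];  Q = [1, 4] / [2] / [3]
  Insert 4 (step 5): P = [1, 4] / [2, 7] / [5];  Q = [1, 4] / [2, 5] / [3]
  Insert 3 (step 6): P = [1, 3] / [2, 4] / [5, 7];  Q = [1, 4] / [2, 5] / [3, 6]
  Insert 6 (step 7): P = [1, 3, 6] / [2, 4] / [5, 7];  Q = [1, 4, 7] / [2, 5] / [3, 6]
  Insert 8 (step 8): P = [1, 3, 6, 8] / [2, 4] / [5, 7];  Q = [1, 4, 7, 8] / [2, 5] / [3, 6]
Final shape: (4, 2, 2).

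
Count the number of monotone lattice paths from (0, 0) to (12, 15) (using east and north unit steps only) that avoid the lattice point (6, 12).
Number of paths = 15824484

Total paths from (0, 0) to (12, 15): C(27, 12) = 17383860. Paths through (6, 12): (paths (0, 0) → (6, 12)) × (paths (6, 12) → (12, 15)) = C(18, 6) · C(9, 6) = 18564 · 84 = 1559376. Avoidance count = 17383860 − 1559376 = 15824484.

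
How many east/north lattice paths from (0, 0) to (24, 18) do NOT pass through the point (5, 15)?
Number of paths = 353673244890

Total paths from (0, 0) to (24, 18): C(42, 24) = 353697121050. Paths through (5, 15): (paths (0, 0) → (5, 15)) × (paths (5, 15) → (24, 18)) = C(20, 5) · C(22, 19) = 15504 · 1540 = 23876160. Avoidance count = 353697121050 − 23876160 = 353673244890.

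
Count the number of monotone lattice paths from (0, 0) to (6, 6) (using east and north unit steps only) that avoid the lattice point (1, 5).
Number of paths = 888

Total paths from (0, 0) to (6, 6): C(12, 6) = 924. Paths through (1, 5): (paths (0, 0) → (1, 5)) × (paths (1, 5) → (6, 6)) = C(6, 1) · C(6, 5) = 6 · 6 = 36. Avoidance count = 924 − 36 = 888.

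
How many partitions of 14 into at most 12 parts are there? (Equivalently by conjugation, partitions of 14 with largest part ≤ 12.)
p(14, parts ≤ 12) = 133

Partitions of 14 with all parts ≤ 12: 12+2, 12+1+1, 11+3, 11+2+1, 11+1+1+1, 10+4, 10+3+1, 10+2+2, 10+2+1+1, 10+1+1+1+1, 9+5, 9+4+1, 9+3+2, 9+3+1+1, 9+2+2+1, 9+2+1+1+1, 9+1+1+1+1+1, 8+6, 8+5+1, 8+4+2, 8+4+1+1, 8+3+3, 8+3+2+1, 8+3+1+1+1, 8+2+2+2, 8+2+2+1+1, 8+2+1+1+1+1, 8+1+1+1+1+1+1, 7+7, 7+6+1, … (133 total). Count = 133.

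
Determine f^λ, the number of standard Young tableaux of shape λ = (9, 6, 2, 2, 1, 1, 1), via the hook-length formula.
# SYT of shape (9, 6, 2, 2, 1, 1, 1) = 1015822080

Hook-length formula: f^λ = n! / Π hook(c), product over all cells c of the Young diagram. For λ = (9, 6, 2, 2, 1, 1, 1), n = 22 boxes. Hook lengths by row (left-to-right, top-to-bottom): [15, 11, 8, 7, 6, 5, 3, 2, 1]; [11, 7, 4, 3, 2, 1]; [6, 2]; [5, 1]; [3]; [2]; [1]. Product of hooks = 1106493696000. So f^λ = 22! / 1106493696000 = 1124000727777607680000 / 1106493696000 = 1015822080.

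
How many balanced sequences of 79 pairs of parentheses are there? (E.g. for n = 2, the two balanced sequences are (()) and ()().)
C_79 = 289450081175264899454283846029490767264392230

These balanced parentheses are counted by the Catalan number C_n = (1/(n + 1)) · C(2n, n). For n = 79: C_79 = (1/80) · C(158, 79) = 23156006494021191956342707682359261381151378400/80 = 289450081175264899454283846029490767264392230.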